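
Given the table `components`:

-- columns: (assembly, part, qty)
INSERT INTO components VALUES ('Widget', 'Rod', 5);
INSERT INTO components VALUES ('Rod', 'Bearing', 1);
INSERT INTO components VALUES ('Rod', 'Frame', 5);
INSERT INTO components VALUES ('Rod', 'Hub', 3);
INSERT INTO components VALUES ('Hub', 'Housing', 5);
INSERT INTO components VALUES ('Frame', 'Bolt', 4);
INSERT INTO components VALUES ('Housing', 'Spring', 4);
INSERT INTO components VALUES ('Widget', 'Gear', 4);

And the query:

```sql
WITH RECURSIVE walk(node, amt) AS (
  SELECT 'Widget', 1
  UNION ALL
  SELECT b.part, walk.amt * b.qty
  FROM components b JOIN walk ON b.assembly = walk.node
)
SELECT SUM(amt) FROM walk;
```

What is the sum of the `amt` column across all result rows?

Base: (Widget, amt=1).
Iteration 1: components of {Widget} -> Gear = 1*4 = 4, Rod = 1*5 = 5.
Iteration 2: components of {Gear,Rod} -> Bearing = 5*1 = 5, Frame = 5*5 = 25, Hub = 5*3 = 15.
Iteration 3: components of {Bearing,Frame,Hub} -> Bolt = 25*4 = 100, Housing = 15*5 = 75.
Iteration 4: components of {Bolt,Housing} -> Spring = 75*4 = 300.
Iteration 5: no further components; recursion stops.
SUM(amt) = 1 + 5 + 4 + 5 + 25 + 15 + 100 + 75 + 300 = 530.

530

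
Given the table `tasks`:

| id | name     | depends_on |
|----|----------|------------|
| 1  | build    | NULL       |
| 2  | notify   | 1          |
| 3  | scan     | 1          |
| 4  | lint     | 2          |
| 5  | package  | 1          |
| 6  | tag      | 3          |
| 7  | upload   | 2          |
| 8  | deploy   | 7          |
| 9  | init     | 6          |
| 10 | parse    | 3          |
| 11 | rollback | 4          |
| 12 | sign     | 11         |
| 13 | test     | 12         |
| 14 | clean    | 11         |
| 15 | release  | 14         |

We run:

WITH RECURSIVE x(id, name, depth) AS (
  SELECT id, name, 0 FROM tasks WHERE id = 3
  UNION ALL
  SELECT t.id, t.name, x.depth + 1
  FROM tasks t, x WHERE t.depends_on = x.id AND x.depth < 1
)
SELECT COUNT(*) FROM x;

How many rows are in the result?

Base: id=3 (scan) at depth 0.
Iteration 1: rows with depends_on in {3} -> tag (id 6, depth 1), parse (id 10, depth 1).
Iteration 2: depth < 1 fails for all current rows; recursion stops.
Total rows emitted: 3.

3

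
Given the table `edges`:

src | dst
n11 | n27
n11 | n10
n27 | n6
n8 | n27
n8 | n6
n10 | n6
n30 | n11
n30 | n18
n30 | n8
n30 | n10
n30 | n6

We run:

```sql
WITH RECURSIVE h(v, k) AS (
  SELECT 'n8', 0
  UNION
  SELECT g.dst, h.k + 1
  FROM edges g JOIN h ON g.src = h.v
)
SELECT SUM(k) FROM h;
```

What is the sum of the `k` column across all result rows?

4

Base: (n8, k=0).
Iteration 1: edges from {n8} -> (n27, k=1), (n6, k=1).
Iteration 2: edges from {n27,n6} -> (n6, k=2).
Iteration 3: no outgoing edges from {n6}; recursion stops.
SUM(k) = 0 + 1 + 1 + 2 = 4.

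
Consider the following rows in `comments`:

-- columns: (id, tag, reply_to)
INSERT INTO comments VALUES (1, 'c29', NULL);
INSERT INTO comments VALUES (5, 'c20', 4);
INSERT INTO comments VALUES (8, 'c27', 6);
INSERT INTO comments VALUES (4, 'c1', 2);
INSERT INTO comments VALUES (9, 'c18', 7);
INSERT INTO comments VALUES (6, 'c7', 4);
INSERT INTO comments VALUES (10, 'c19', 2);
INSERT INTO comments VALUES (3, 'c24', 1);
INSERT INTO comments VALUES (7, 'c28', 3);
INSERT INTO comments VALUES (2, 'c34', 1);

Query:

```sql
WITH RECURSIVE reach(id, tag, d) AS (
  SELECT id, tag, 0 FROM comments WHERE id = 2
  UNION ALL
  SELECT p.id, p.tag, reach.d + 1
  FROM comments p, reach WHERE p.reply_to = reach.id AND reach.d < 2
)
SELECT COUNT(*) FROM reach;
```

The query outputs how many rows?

5

Base: id=2 (c34) at d 0.
Iteration 1: rows with reply_to in {2} -> c1 (id 4, d 1), c19 (id 10, d 1).
Iteration 2: rows with reply_to in {4,10} -> c20 (id 5, d 2), c7 (id 6, d 2).
Iteration 3: d < 2 fails for all current rows; recursion stops.
Total rows emitted: 5.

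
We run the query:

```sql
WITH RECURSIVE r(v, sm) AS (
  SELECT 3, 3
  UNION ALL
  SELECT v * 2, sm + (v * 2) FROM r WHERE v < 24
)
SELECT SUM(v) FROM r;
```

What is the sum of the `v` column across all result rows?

Base: v=3, sm=3.
Iteration 1: 3 < 24 holds -> v = 3 * 2 = 6, sm = 3 + 6 = 9.
Iteration 2: 6 < 24 holds -> v = 6 * 2 = 12, sm = 9 + 12 = 21.
Iteration 3: 12 < 24 holds -> v = 12 * 2 = 24, sm = 21 + 24 = 45.
Iteration 4: 24 < 24 fails; recursion stops.
SUM(v) = 3 + 6 + 12 + 24 = 45.

45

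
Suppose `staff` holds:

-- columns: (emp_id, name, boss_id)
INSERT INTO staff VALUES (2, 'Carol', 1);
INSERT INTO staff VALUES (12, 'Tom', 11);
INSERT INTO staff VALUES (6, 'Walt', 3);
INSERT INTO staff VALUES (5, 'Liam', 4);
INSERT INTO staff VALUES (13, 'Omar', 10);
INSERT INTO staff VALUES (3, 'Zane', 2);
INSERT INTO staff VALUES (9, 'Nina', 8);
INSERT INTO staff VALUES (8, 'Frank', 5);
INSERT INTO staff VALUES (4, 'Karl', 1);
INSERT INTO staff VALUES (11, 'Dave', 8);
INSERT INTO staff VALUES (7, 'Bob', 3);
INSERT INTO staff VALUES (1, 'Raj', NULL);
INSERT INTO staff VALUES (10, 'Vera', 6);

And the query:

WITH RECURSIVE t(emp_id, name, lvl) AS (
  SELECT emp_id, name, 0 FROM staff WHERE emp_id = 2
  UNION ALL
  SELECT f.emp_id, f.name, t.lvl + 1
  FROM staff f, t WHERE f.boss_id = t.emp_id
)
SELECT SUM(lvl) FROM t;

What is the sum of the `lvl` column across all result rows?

12

Base: emp_id=2 (Carol) at lvl 0.
Iteration 1: rows with boss_id in {2} -> Zane (id 3, lvl 1).
Iteration 2: rows with boss_id in {3} -> Walt (id 6, lvl 2), Bob (id 7, lvl 2).
Iteration 3: rows with boss_id in {6,7} -> Vera (id 10, lvl 3).
Iteration 4: rows with boss_id in {10} -> Omar (id 13, lvl 4).
Iteration 5: no rows with boss_id in {13}; recursion stops.
SUM(lvl) = 0 + 1 + 2 + 2 + 3 + 4 = 12.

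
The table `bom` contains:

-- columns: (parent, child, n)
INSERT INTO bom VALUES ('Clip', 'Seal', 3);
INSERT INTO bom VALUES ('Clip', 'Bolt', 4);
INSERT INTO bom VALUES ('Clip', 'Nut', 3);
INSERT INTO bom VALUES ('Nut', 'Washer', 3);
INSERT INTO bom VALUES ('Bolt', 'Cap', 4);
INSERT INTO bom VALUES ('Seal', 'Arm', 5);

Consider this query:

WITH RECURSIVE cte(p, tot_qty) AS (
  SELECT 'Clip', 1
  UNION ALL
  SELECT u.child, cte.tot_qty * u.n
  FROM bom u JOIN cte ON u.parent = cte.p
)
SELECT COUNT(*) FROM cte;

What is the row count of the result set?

7

Base: (Clip, tot_qty=1).
Iteration 1: components of {Clip} -> Bolt = 1*4 = 4, Nut = 1*3 = 3, Seal = 1*3 = 3.
Iteration 2: components of {Bolt,Nut,Seal} -> Arm = 3*5 = 15, Cap = 4*4 = 16, Washer = 3*3 = 9.
Iteration 3: no further components; recursion stops.
Total rows emitted: 7.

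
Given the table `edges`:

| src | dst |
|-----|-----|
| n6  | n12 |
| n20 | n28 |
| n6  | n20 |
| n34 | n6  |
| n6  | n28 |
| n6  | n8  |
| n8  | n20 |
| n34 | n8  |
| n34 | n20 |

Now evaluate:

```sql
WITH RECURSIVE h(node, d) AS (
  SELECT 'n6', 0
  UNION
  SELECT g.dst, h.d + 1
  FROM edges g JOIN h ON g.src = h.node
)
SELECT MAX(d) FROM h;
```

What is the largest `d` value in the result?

Base: (n6, d=0).
Iteration 1: edges from {n6} -> (n12, d=1), (n20, d=1), (n28, d=1), (n8, d=1).
Iteration 2: edges from {n12,n20,n28,n8} -> (n20, d=2), (n28, d=2).
Iteration 3: edges from {n20,n28} -> (n28, d=3).
Iteration 4: no outgoing edges from {n28}; recursion stops.
d values: 0, 1, 1, 1, 1, 2, 2, 3; the maximum is 3.

3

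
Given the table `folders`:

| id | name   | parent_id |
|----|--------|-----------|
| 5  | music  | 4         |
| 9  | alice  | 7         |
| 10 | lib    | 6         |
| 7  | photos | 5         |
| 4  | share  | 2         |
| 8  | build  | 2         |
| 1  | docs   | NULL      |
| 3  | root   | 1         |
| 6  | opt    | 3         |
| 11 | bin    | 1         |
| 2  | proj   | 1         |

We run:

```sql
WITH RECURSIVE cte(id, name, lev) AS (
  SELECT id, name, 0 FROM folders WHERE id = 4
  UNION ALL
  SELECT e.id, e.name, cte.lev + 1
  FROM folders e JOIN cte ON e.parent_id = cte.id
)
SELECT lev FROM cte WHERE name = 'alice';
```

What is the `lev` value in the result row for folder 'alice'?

3

Base: id=4 (share) at lev 0.
Iteration 1: rows with parent_id in {4} -> music (id 5, lev 1).
Iteration 2: rows with parent_id in {5} -> photos (id 7, lev 2).
Iteration 3: rows with parent_id in {7} -> alice (id 9, lev 3).
Iteration 4: no rows with parent_id in {9}; recursion stops.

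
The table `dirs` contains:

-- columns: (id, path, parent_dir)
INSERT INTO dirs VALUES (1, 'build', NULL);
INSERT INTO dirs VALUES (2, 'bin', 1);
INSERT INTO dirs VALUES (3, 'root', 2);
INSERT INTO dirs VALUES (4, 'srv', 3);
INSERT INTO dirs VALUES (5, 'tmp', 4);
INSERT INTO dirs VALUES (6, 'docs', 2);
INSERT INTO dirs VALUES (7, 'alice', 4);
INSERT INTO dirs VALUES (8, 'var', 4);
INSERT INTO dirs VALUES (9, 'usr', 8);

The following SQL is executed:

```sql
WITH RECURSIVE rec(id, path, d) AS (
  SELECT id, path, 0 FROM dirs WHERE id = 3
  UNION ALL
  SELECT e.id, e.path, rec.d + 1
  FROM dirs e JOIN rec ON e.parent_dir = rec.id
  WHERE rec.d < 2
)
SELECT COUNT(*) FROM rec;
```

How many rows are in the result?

5

Base: id=3 (root) at d 0.
Iteration 1: rows with parent_dir in {3} -> srv (id 4, d 1).
Iteration 2: rows with parent_dir in {4} -> tmp (id 5, d 2), alice (id 7, d 2), var (id 8, d 2).
Iteration 3: d < 2 fails for all current rows; recursion stops.
Total rows emitted: 5.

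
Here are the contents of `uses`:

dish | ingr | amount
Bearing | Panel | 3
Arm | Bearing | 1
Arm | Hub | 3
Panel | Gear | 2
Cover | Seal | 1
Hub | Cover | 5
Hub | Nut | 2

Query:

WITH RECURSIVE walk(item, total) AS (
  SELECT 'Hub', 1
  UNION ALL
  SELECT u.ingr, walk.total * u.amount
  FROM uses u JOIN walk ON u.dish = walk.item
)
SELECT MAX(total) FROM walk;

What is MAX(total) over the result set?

Base: (Hub, total=1).
Iteration 1: components of {Hub} -> Cover = 1*5 = 5, Nut = 1*2 = 2.
Iteration 2: components of {Cover,Nut} -> Seal = 5*1 = 5.
Iteration 3: no further components; recursion stops.
total values: 1, 5, 2, 5; the maximum is 5.

5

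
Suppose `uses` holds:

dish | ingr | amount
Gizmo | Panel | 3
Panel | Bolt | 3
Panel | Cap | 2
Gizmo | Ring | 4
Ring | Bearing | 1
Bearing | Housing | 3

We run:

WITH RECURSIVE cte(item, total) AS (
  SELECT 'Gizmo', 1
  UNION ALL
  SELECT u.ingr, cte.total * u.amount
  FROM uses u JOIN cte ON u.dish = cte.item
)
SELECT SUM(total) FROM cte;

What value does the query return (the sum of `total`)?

39

Base: (Gizmo, total=1).
Iteration 1: components of {Gizmo} -> Panel = 1*3 = 3, Ring = 1*4 = 4.
Iteration 2: components of {Panel,Ring} -> Bearing = 4*1 = 4, Bolt = 3*3 = 9, Cap = 3*2 = 6.
Iteration 3: components of {Bearing,Bolt,Cap} -> Housing = 4*3 = 12.
Iteration 4: no further components; recursion stops.
SUM(total) = 1 + 3 + 4 + 9 + 6 + 4 + 12 = 39.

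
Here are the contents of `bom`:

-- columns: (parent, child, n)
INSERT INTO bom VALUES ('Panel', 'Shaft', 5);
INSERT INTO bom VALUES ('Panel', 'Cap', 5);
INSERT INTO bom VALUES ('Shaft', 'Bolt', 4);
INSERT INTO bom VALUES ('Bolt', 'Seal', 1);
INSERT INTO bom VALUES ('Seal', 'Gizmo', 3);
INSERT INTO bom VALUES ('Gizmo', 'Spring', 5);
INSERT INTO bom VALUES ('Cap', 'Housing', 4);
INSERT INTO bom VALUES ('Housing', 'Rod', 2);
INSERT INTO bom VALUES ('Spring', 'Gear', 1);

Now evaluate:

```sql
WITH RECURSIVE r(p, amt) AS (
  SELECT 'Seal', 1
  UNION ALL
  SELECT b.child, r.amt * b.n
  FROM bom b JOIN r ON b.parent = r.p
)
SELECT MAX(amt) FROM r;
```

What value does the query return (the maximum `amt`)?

15

Base: (Seal, amt=1).
Iteration 1: components of {Seal} -> Gizmo = 1*3 = 3.
Iteration 2: components of {Gizmo} -> Spring = 3*5 = 15.
Iteration 3: components of {Spring} -> Gear = 15*1 = 15.
Iteration 4: no further components; recursion stops.
amt values: 1, 3, 15, 15; the maximum is 15.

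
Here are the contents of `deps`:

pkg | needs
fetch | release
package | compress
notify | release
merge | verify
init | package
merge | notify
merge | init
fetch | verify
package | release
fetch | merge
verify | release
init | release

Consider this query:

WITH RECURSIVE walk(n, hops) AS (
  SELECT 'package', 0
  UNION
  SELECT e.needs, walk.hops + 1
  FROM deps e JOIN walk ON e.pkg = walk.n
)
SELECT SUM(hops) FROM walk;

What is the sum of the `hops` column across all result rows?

2

Base: (package, hops=0).
Iteration 1: edges from {package} -> (compress, hops=1), (release, hops=1).
Iteration 2: no outgoing edges from {compress,release}; recursion stops.
SUM(hops) = 0 + 1 + 1 = 2.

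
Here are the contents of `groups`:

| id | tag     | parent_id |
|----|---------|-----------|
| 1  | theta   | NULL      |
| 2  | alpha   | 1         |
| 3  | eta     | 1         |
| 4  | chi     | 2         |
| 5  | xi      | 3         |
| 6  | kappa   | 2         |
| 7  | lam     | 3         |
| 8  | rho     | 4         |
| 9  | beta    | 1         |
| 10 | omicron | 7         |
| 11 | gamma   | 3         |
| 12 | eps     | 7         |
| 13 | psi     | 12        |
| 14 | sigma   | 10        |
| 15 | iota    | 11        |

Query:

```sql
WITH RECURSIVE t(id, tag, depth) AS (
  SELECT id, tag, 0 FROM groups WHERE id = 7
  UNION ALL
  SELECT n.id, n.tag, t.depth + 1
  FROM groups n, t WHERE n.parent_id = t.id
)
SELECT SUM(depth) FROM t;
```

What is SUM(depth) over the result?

6

Base: id=7 (lam) at depth 0.
Iteration 1: rows with parent_id in {7} -> omicron (id 10, depth 1), eps (id 12, depth 1).
Iteration 2: rows with parent_id in {10,12} -> psi (id 13, depth 2), sigma (id 14, depth 2).
Iteration 3: no rows with parent_id in {13,14}; recursion stops.
SUM(depth) = 0 + 1 + 1 + 2 + 2 = 6.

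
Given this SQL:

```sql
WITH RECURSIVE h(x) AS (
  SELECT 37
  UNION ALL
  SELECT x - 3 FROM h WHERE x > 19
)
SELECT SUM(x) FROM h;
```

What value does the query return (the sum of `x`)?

Base: x=37.
Iteration 1: 37 > 19 holds -> x = 37 - 3 = 34.
Iteration 2: 34 > 19 holds -> x = 34 - 3 = 31.
Iteration 3: 31 > 19 holds -> x = 31 - 3 = 28.
Iteration 4: 28 > 19 holds -> x = 28 - 3 = 25.
Iteration 5: 25 > 19 holds -> x = 25 - 3 = 22.
Iteration 6: 22 > 19 holds -> x = 22 - 3 = 19.
Iteration 7: 19 > 19 fails; recursion stops.
SUM(x) = 37 + 34 + 31 + 28 + 25 + 22 + 19 = 196.

196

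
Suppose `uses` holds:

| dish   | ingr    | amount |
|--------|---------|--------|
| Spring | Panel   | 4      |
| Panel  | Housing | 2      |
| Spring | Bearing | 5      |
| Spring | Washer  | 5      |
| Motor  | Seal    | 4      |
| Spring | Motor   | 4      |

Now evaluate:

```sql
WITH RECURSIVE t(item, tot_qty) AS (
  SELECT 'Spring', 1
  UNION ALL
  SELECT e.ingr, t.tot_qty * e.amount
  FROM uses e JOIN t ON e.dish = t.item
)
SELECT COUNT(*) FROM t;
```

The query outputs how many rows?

Base: (Spring, tot_qty=1).
Iteration 1: components of {Spring} -> Bearing = 1*5 = 5, Motor = 1*4 = 4, Panel = 1*4 = 4, Washer = 1*5 = 5.
Iteration 2: components of {Bearing,Motor,Panel,Washer} -> Housing = 4*2 = 8, Seal = 4*4 = 16.
Iteration 3: no further components; recursion stops.
Total rows emitted: 7.

7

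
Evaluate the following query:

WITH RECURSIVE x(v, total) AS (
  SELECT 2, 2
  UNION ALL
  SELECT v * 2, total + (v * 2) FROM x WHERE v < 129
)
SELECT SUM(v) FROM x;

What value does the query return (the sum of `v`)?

Base: v=2, total=2.
Iteration 1: 2 < 129 holds -> v = 2 * 2 = 4, total = 2 + 4 = 6.
Iteration 2: 4 < 129 holds -> v = 4 * 2 = 8, total = 6 + 8 = 14.
Iteration 3: 8 < 129 holds -> v = 8 * 2 = 16, total = 14 + 16 = 30.
Iteration 4: 16 < 129 holds -> v = 16 * 2 = 32, total = 30 + 32 = 62.
Iteration 5: 32 < 129 holds -> v = 32 * 2 = 64, total = 62 + 64 = 126.
Iteration 6: 64 < 129 holds -> v = 64 * 2 = 128, total = 126 + 128 = 254.
Iteration 7: 128 < 129 holds -> v = 128 * 2 = 256, total = 254 + 256 = 510.
Iteration 8: 256 < 129 fails; recursion stops.
SUM(v) = 2 + 4 + 8 + 16 + 32 + 64 + 128 + 256 = 510.

510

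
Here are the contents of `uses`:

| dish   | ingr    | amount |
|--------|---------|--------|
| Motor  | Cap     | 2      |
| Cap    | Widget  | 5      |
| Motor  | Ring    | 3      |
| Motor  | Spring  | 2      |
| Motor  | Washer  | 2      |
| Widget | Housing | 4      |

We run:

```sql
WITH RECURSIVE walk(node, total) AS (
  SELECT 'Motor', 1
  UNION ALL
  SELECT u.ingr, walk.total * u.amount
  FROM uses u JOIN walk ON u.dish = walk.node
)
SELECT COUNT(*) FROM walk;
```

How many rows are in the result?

7

Base: (Motor, total=1).
Iteration 1: components of {Motor} -> Cap = 1*2 = 2, Ring = 1*3 = 3, Spring = 1*2 = 2, Washer = 1*2 = 2.
Iteration 2: components of {Cap,Ring,Spring,Washer} -> Widget = 2*5 = 10.
Iteration 3: components of {Widget} -> Housing = 10*4 = 40.
Iteration 4: no further components; recursion stops.
Total rows emitted: 7.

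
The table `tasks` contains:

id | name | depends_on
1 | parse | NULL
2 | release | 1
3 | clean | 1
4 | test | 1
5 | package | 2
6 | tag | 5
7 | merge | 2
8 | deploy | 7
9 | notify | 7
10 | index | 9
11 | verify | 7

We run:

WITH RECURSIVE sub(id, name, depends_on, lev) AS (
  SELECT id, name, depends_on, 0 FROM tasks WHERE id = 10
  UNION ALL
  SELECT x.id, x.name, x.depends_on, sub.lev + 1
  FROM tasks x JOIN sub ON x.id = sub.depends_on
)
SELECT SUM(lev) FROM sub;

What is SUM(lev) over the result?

10

Base: id=10 (index), depends_on=9, lev 0.
Iteration 1: join on id=9 -> notify (id 9, depends_on=7, lev 1).
Iteration 2: join on id=7 -> merge (id 7, depends_on=2, lev 2).
Iteration 3: join on id=2 -> release (id 2, depends_on=1, lev 3).
Iteration 4: join on id=1 -> parse (id 1, depends_on=NULL, lev 4).
Iteration 5: depends_on is NULL; no match; recursion stops.
SUM(lev) = 0 + 1 + 2 + 3 + 4 = 10.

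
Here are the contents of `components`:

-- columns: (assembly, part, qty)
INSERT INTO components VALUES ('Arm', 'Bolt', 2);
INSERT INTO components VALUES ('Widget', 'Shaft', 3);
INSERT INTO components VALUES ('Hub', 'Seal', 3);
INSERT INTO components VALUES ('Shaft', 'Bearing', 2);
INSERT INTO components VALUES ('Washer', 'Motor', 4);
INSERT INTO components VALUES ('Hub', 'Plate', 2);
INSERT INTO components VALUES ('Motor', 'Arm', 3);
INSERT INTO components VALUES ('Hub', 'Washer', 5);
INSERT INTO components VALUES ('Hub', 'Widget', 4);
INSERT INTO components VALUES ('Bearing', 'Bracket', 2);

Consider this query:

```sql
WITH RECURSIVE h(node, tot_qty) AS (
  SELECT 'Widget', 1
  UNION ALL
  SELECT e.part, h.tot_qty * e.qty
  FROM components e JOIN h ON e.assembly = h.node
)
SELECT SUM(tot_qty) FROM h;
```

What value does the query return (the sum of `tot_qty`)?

22

Base: (Widget, tot_qty=1).
Iteration 1: components of {Widget} -> Shaft = 1*3 = 3.
Iteration 2: components of {Shaft} -> Bearing = 3*2 = 6.
Iteration 3: components of {Bearing} -> Bracket = 6*2 = 12.
Iteration 4: no further components; recursion stops.
SUM(tot_qty) = 1 + 3 + 6 + 12 = 22.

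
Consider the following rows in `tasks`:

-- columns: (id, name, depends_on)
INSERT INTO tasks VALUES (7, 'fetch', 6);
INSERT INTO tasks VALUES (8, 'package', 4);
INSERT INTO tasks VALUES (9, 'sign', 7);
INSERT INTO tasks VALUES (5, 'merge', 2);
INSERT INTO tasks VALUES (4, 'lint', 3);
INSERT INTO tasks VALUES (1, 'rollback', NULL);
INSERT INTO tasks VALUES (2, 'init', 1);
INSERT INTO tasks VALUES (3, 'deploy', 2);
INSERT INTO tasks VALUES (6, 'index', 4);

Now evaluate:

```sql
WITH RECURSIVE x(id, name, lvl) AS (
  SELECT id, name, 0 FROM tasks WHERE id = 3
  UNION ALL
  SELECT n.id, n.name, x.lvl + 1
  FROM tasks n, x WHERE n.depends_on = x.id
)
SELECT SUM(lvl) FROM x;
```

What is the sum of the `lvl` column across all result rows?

12

Base: id=3 (deploy) at lvl 0.
Iteration 1: rows with depends_on in {3} -> lint (id 4, lvl 1).
Iteration 2: rows with depends_on in {4} -> index (id 6, lvl 2), package (id 8, lvl 2).
Iteration 3: rows with depends_on in {6,8} -> fetch (id 7, lvl 3).
Iteration 4: rows with depends_on in {7} -> sign (id 9, lvl 4).
Iteration 5: no rows with depends_on in {9}; recursion stops.
SUM(lvl) = 0 + 1 + 2 + 2 + 3 + 4 = 12.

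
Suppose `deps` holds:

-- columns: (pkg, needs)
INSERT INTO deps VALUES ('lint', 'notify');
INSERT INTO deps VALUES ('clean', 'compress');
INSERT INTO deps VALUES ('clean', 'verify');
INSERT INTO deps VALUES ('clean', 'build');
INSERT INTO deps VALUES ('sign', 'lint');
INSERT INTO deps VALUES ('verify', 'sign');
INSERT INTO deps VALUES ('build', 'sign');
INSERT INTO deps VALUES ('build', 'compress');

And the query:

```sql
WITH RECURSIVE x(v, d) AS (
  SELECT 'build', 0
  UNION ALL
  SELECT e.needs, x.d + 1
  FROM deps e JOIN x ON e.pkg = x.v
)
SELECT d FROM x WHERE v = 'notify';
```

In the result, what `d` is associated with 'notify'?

Base: (build, d=0).
Iteration 1: edges from {build} -> (compress, d=1), (sign, d=1).
Iteration 2: edges from {compress,sign} -> (lint, d=2).
Iteration 3: edges from {lint} -> (notify, d=3).
Iteration 4: no outgoing edges from {notify}; recursion stops.

3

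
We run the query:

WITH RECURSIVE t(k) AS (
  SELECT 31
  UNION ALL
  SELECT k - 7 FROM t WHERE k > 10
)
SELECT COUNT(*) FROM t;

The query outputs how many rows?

Base: k=31.
Iteration 1: 31 > 10 holds -> k = 31 - 7 = 24.
Iteration 2: 24 > 10 holds -> k = 24 - 7 = 17.
Iteration 3: 17 > 10 holds -> k = 17 - 7 = 10.
Iteration 4: 10 > 10 fails; recursion stops.
Total rows emitted: 4.

4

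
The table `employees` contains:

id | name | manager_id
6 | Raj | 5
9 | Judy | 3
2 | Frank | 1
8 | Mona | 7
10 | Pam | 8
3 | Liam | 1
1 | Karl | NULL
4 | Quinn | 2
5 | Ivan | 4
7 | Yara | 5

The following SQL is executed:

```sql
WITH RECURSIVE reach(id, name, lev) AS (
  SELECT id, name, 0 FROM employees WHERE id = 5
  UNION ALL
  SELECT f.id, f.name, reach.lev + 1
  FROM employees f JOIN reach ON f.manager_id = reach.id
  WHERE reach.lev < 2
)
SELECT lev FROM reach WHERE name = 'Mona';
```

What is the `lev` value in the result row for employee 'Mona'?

2

Base: id=5 (Ivan) at lev 0.
Iteration 1: rows with manager_id in {5} -> Raj (id 6, lev 1), Yara (id 7, lev 1).
Iteration 2: rows with manager_id in {6,7} -> Mona (id 8, lev 2).
Iteration 3: lev < 2 fails for all current rows; recursion stops.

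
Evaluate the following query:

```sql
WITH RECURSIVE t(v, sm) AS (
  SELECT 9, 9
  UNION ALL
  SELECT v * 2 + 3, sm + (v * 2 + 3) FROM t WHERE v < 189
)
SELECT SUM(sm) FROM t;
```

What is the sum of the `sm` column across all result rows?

639

Base: v=9, sm=9.
Iteration 1: 9 < 189 holds -> v = 9 * 2 + 3 = 21, sm = 9 + 21 = 30.
Iteration 2: 21 < 189 holds -> v = 21 * 2 + 3 = 45, sm = 30 + 45 = 75.
Iteration 3: 45 < 189 holds -> v = 45 * 2 + 3 = 93, sm = 75 + 93 = 168.
Iteration 4: 93 < 189 holds -> v = 93 * 2 + 3 = 189, sm = 168 + 189 = 357.
Iteration 5: 189 < 189 fails; recursion stops.
SUM(sm) = 9 + 30 + 75 + 168 + 357 = 639.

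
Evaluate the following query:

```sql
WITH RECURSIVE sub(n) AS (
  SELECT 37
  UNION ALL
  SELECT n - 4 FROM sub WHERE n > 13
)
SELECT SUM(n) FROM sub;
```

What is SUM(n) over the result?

Base: n=37.
Iteration 1: 37 > 13 holds -> n = 37 - 4 = 33.
Iteration 2: 33 > 13 holds -> n = 33 - 4 = 29.
Iteration 3: 29 > 13 holds -> n = 29 - 4 = 25.
Iteration 4: 25 > 13 holds -> n = 25 - 4 = 21.
Iteration 5: 21 > 13 holds -> n = 21 - 4 = 17.
Iteration 6: 17 > 13 holds -> n = 17 - 4 = 13.
Iteration 7: 13 > 13 fails; recursion stops.
SUM(n) = 37 + 33 + 29 + 25 + 21 + 17 + 13 = 175.

175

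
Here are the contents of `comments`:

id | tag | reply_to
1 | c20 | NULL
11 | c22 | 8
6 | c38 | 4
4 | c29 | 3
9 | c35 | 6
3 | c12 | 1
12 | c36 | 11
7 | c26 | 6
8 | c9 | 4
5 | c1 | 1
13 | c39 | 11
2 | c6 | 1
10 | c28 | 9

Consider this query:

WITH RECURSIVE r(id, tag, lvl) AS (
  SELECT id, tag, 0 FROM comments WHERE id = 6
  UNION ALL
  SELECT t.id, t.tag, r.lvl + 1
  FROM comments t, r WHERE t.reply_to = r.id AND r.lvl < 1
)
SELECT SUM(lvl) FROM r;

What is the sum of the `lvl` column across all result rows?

2

Base: id=6 (c38) at lvl 0.
Iteration 1: rows with reply_to in {6} -> c26 (id 7, lvl 1), c35 (id 9, lvl 1).
Iteration 2: lvl < 1 fails for all current rows; recursion stops.
SUM(lvl) = 0 + 1 + 1 = 2.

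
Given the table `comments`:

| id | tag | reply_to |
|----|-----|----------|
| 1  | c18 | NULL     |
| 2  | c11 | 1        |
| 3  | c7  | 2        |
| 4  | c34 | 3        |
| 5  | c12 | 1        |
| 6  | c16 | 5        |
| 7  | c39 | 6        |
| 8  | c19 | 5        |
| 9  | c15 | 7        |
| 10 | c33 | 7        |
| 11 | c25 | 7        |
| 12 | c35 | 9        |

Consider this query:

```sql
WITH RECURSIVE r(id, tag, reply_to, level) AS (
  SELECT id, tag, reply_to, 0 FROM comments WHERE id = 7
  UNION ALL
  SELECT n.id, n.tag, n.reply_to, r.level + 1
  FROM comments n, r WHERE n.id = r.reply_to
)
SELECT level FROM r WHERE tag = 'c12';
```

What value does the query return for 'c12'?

Base: id=7 (c39), reply_to=6, level 0.
Iteration 1: join on id=6 -> c16 (id 6, reply_to=5, level 1).
Iteration 2: join on id=5 -> c12 (id 5, reply_to=1, level 2).
Iteration 3: join on id=1 -> c18 (id 1, reply_to=NULL, level 3).
Iteration 4: reply_to is NULL; no match; recursion stops.

2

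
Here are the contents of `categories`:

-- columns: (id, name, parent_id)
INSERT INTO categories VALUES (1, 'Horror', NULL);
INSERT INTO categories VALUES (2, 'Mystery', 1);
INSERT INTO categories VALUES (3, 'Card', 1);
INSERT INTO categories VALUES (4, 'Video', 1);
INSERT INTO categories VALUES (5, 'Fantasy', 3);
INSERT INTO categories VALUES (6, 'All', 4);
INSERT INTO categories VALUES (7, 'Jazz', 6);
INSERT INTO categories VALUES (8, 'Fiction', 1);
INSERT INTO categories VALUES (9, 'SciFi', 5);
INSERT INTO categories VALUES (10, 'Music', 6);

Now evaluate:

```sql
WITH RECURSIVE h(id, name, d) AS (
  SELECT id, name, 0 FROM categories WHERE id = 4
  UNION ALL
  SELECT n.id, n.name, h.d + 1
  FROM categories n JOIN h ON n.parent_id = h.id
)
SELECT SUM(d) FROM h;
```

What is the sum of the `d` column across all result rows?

5

Base: id=4 (Video) at d 0.
Iteration 1: rows with parent_id in {4} -> All (id 6, d 1).
Iteration 2: rows with parent_id in {6} -> Jazz (id 7, d 2), Music (id 10, d 2).
Iteration 3: no rows with parent_id in {7,10}; recursion stops.
SUM(d) = 0 + 1 + 2 + 2 = 5.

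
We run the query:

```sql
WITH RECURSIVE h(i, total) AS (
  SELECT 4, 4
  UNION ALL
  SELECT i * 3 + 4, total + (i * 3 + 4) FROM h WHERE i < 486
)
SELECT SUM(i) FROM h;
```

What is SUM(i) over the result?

2172

Base: i=4, total=4.
Iteration 1: 4 < 486 holds -> i = 4 * 3 + 4 = 16, total = 4 + 16 = 20.
Iteration 2: 16 < 486 holds -> i = 16 * 3 + 4 = 52, total = 20 + 52 = 72.
Iteration 3: 52 < 486 holds -> i = 52 * 3 + 4 = 160, total = 72 + 160 = 232.
Iteration 4: 160 < 486 holds -> i = 160 * 3 + 4 = 484, total = 232 + 484 = 716.
Iteration 5: 484 < 486 holds -> i = 484 * 3 + 4 = 1456, total = 716 + 1456 = 2172.
Iteration 6: 1456 < 486 fails; recursion stops.
SUM(i) = 4 + 16 + 52 + 160 + 484 + 1456 = 2172.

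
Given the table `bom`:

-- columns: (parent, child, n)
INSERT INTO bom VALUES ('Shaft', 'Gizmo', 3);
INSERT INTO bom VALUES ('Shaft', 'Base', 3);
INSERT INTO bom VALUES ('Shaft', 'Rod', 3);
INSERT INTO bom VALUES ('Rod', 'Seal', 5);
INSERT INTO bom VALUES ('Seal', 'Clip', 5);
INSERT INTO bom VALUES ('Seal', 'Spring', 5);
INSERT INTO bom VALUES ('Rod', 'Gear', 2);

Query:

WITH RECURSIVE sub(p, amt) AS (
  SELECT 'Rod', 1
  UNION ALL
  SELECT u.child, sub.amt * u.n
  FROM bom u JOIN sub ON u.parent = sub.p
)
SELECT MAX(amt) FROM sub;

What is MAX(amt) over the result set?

25

Base: (Rod, amt=1).
Iteration 1: components of {Rod} -> Gear = 1*2 = 2, Seal = 1*5 = 5.
Iteration 2: components of {Gear,Seal} -> Clip = 5*5 = 25, Spring = 5*5 = 25.
Iteration 3: no further components; recursion stops.
amt values: 1, 5, 2, 25, 25; the maximum is 25.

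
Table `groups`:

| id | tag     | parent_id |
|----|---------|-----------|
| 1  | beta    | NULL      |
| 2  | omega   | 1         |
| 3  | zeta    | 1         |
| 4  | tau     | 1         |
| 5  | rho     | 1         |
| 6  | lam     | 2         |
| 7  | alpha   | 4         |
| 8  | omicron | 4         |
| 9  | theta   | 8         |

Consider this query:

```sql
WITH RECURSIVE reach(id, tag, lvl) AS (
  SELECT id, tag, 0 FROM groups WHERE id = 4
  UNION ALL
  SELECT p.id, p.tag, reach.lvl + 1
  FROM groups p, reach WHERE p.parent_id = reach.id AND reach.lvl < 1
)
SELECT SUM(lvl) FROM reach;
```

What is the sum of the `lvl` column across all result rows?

2

Base: id=4 (tau) at lvl 0.
Iteration 1: rows with parent_id in {4} -> alpha (id 7, lvl 1), omicron (id 8, lvl 1).
Iteration 2: lvl < 1 fails for all current rows; recursion stops.
SUM(lvl) = 0 + 1 + 1 = 2.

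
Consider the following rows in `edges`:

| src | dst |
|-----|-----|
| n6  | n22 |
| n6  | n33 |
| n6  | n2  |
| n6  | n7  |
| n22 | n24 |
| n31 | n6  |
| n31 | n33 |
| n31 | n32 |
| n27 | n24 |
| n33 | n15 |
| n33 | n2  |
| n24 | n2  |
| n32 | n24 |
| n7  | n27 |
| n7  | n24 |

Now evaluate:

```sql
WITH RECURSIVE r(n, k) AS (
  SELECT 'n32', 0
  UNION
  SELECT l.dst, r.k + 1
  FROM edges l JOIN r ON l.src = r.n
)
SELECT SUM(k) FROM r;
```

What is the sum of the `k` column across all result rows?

Base: (n32, k=0).
Iteration 1: edges from {n32} -> (n24, k=1).
Iteration 2: edges from {n24} -> (n2, k=2).
Iteration 3: no outgoing edges from {n2}; recursion stops.
SUM(k) = 0 + 1 + 2 = 3.

3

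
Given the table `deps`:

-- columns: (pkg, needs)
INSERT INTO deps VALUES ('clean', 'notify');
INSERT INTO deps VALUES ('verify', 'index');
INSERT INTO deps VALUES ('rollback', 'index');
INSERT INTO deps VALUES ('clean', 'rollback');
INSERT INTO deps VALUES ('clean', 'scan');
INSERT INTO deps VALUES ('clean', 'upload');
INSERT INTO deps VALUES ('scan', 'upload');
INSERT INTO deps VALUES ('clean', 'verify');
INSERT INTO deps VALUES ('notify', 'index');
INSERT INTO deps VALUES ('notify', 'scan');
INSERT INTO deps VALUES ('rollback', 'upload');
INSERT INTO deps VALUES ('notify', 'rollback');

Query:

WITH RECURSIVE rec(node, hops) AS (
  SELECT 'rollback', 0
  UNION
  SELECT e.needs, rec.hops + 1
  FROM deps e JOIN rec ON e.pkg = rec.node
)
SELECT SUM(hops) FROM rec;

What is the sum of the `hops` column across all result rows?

2

Base: (rollback, hops=0).
Iteration 1: edges from {rollback} -> (index, hops=1), (upload, hops=1).
Iteration 2: no outgoing edges from {index,upload}; recursion stops.
SUM(hops) = 0 + 1 + 1 = 2.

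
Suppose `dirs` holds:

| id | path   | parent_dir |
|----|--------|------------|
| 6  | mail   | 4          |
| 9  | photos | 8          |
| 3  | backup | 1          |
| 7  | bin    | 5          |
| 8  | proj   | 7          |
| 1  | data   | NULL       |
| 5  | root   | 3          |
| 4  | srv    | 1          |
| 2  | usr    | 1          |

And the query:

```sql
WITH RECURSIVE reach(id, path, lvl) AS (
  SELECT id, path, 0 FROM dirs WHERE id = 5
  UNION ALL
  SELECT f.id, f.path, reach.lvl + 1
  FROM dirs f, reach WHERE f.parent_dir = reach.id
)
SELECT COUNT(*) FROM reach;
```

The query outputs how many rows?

Base: id=5 (root) at lvl 0.
Iteration 1: rows with parent_dir in {5} -> bin (id 7, lvl 1).
Iteration 2: rows with parent_dir in {7} -> proj (id 8, lvl 2).
Iteration 3: rows with parent_dir in {8} -> photos (id 9, lvl 3).
Iteration 4: no rows with parent_dir in {9}; recursion stops.
Total rows emitted: 4.

4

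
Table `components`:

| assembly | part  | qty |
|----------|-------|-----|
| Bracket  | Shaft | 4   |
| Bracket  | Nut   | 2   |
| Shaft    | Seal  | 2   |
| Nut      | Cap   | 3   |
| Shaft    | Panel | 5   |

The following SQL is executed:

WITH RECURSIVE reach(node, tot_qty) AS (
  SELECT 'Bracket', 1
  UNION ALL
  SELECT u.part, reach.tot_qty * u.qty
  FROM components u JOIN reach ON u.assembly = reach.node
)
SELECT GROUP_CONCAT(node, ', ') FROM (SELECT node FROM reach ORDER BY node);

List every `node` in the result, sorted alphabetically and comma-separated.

Bracket, Cap, Nut, Panel, Seal, Shaft

Base: (Bracket, tot_qty=1).
Iteration 1: components of {Bracket} -> Nut = 1*2 = 2, Shaft = 1*4 = 4.
Iteration 2: components of {Nut,Shaft} -> Cap = 2*3 = 6, Panel = 4*5 = 20, Seal = 4*2 = 8.
Iteration 3: no further components; recursion stops.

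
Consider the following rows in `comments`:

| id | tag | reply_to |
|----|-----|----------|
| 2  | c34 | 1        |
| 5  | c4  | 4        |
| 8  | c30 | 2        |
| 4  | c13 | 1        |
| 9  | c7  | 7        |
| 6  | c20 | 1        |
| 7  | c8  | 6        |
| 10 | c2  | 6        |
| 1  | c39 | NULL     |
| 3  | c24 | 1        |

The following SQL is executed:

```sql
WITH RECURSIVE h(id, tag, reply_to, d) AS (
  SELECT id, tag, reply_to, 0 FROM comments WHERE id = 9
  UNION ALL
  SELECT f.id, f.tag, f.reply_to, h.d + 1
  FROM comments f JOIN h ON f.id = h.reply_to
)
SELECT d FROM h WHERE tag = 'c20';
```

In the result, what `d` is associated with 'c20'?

2

Base: id=9 (c7), reply_to=7, d 0.
Iteration 1: join on id=7 -> c8 (id 7, reply_to=6, d 1).
Iteration 2: join on id=6 -> c20 (id 6, reply_to=1, d 2).
Iteration 3: join on id=1 -> c39 (id 1, reply_to=NULL, d 3).
Iteration 4: reply_to is NULL; no match; recursion stops.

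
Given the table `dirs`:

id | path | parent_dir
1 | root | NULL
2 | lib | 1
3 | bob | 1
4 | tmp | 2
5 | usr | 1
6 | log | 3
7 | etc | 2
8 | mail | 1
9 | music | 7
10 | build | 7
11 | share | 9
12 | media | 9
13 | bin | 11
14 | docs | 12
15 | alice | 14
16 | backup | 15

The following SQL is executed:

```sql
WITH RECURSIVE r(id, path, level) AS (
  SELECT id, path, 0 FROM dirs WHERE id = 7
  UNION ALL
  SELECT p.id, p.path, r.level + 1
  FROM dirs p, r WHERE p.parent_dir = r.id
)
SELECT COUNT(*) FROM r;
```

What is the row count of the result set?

Base: id=7 (etc) at level 0.
Iteration 1: rows with parent_dir in {7} -> music (id 9, level 1), build (id 10, level 1).
Iteration 2: rows with parent_dir in {9,10} -> share (id 11, level 2), media (id 12, level 2).
Iteration 3: rows with parent_dir in {11,12} -> bin (id 13, level 3), docs (id 14, level 3).
Iteration 4: rows with parent_dir in {13,14} -> alice (id 15, level 4).
Iteration 5: rows with parent_dir in {15} -> backup (id 16, level 5).
Iteration 6: no rows with parent_dir in {16}; recursion stops.
Total rows emitted: 9.

9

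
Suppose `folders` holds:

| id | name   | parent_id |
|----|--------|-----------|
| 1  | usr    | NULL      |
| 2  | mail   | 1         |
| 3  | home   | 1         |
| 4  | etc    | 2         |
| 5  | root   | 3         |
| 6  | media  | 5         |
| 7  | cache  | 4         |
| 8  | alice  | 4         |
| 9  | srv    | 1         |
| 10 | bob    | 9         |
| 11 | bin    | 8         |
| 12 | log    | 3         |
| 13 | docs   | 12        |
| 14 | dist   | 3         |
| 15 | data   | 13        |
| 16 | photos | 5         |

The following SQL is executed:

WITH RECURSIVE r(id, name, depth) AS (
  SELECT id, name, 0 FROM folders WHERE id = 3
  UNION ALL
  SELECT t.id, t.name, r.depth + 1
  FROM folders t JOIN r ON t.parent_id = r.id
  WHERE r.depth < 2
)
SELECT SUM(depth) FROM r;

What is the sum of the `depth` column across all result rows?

9

Base: id=3 (home) at depth 0.
Iteration 1: rows with parent_id in {3} -> root (id 5, depth 1), log (id 12, depth 1), dist (id 14, depth 1).
Iteration 2: rows with parent_id in {5,12,14} -> media (id 6, depth 2), docs (id 13, depth 2), photos (id 16, depth 2).
Iteration 3: depth < 2 fails for all current rows; recursion stops.
SUM(depth) = 0 + 1 + 1 + 1 + 2 + 2 + 2 = 9.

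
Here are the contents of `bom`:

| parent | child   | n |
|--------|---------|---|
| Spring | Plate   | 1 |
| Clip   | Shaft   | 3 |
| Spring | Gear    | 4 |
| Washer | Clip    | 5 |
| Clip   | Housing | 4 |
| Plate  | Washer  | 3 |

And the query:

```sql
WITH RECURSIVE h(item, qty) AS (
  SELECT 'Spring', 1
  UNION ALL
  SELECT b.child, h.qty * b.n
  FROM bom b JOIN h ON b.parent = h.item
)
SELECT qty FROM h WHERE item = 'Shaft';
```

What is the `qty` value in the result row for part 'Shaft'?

Base: (Spring, qty=1).
Iteration 1: components of {Spring} -> Gear = 1*4 = 4, Plate = 1*1 = 1.
Iteration 2: components of {Gear,Plate} -> Washer = 1*3 = 3.
Iteration 3: components of {Washer} -> Clip = 3*5 = 15.
Iteration 4: components of {Clip} -> Housing = 15*4 = 60, Shaft = 15*3 = 45.
Iteration 5: no further components; recursion stops.

45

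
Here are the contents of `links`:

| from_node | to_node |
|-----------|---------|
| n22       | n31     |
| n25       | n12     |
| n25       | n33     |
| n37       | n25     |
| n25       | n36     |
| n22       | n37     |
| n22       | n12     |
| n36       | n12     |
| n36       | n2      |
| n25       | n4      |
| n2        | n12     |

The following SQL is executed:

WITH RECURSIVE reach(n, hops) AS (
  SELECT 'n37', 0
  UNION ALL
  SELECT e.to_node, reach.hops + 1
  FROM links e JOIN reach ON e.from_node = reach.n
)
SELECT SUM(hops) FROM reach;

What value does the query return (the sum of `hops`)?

Base: (n37, hops=0).
Iteration 1: edges from {n37} -> (n25, hops=1).
Iteration 2: edges from {n25} -> (n12, hops=2), (n33, hops=2), (n36, hops=2), (n4, hops=2).
Iteration 3: edges from {n12,n33,n36,n4} -> (n12, hops=3), (n2, hops=3).
Iteration 4: edges from {n12,n2} -> (n12, hops=4).
Iteration 5: no outgoing edges from {n12}; recursion stops.
SUM(hops) = 0 + 1 + 2 + 2 + 2 + 2 + 3 + 3 + 4 = 19.

19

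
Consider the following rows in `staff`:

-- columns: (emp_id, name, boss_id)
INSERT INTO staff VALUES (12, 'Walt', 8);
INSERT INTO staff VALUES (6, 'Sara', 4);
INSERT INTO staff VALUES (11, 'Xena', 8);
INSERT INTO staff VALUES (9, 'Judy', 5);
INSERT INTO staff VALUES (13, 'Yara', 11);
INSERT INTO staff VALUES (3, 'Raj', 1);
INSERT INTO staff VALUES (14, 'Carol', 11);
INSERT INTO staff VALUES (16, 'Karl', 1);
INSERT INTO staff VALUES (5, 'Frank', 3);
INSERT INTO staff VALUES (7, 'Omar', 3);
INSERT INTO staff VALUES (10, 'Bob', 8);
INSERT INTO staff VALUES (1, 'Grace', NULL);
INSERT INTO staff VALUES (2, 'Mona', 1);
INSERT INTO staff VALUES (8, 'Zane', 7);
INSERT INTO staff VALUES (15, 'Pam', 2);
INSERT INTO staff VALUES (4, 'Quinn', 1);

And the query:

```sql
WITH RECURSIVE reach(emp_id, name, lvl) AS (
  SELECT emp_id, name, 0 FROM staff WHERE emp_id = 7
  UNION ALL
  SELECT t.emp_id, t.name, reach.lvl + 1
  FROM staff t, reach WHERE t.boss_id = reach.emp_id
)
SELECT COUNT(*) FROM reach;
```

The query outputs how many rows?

Base: emp_id=7 (Omar) at lvl 0.
Iteration 1: rows with boss_id in {7} -> Zane (id 8, lvl 1).
Iteration 2: rows with boss_id in {8} -> Bob (id 10, lvl 2), Xena (id 11, lvl 2), Walt (id 12, lvl 2).
Iteration 3: rows with boss_id in {10,11,12} -> Yara (id 13, lvl 3), Carol (id 14, lvl 3).
Iteration 4: no rows with boss_id in {13,14}; recursion stops.
Total rows emitted: 7.

7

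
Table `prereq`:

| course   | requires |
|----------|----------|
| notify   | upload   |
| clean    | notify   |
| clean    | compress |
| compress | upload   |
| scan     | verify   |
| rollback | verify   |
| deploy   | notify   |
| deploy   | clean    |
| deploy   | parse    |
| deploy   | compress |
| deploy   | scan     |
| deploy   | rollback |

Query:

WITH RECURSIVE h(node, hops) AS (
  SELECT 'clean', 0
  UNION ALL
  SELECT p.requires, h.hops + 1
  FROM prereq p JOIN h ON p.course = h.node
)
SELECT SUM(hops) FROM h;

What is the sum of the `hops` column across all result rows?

6

Base: (clean, hops=0).
Iteration 1: edges from {clean} -> (compress, hops=1), (notify, hops=1).
Iteration 2: edges from {compress,notify} -> (upload, hops=2) x2. [UNION ALL keeps all 2 new rows, including repeats]
Iteration 3: no outgoing edges from {upload}; recursion stops.
SUM(hops) = 0 + 1 + 1 + 2 + 2 = 6.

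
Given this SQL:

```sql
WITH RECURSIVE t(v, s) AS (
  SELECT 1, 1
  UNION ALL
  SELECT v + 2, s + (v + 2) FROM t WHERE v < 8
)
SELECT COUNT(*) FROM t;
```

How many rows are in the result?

5

Base: v=1, s=1.
Iteration 1: 1 < 8 holds -> v = 1 + 2 = 3, s = 1 + 3 = 4.
Iteration 2: 3 < 8 holds -> v = 3 + 2 = 5, s = 4 + 5 = 9.
Iteration 3: 5 < 8 holds -> v = 5 + 2 = 7, s = 9 + 7 = 16.
Iteration 4: 7 < 8 holds -> v = 7 + 2 = 9, s = 16 + 9 = 25.
Iteration 5: 9 < 8 fails; recursion stops.
Total rows emitted: 5.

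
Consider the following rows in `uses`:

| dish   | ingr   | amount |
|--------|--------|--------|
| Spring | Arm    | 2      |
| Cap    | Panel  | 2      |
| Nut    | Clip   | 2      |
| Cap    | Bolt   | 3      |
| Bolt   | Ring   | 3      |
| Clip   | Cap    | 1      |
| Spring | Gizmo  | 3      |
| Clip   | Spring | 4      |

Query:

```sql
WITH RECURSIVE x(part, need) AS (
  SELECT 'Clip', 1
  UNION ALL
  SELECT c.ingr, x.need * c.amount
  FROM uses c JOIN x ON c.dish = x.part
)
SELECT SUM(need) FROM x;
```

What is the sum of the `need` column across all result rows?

40

Base: (Clip, need=1).
Iteration 1: components of {Clip} -> Cap = 1*1 = 1, Spring = 1*4 = 4.
Iteration 2: components of {Cap,Spring} -> Arm = 4*2 = 8, Bolt = 1*3 = 3, Gizmo = 4*3 = 12, Panel = 1*2 = 2.
Iteration 3: components of {Arm,Bolt,Gizmo,Panel} -> Ring = 3*3 = 9.
Iteration 4: no further components; recursion stops.
SUM(need) = 1 + 4 + 1 + 12 + 8 + 2 + 3 + 9 = 40.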